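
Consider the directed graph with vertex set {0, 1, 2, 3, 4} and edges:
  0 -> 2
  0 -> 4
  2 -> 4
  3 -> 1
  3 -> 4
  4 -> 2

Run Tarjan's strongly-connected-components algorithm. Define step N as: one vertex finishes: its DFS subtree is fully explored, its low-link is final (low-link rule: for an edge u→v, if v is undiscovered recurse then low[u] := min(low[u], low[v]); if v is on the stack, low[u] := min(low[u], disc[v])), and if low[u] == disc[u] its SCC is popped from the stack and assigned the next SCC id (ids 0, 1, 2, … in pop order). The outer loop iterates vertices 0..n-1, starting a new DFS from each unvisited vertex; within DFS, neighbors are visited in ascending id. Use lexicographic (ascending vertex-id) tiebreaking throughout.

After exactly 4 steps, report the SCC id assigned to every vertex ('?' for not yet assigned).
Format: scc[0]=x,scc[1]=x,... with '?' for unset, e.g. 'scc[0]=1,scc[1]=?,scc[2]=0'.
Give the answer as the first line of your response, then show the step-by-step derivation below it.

scc[0]=1,scc[1]=2,scc[2]=0,scc[3]=?,scc[4]=0

step 1: low=(low[0]=0,low[1]=?,low[2]=1,low[3]=?,low[4]=1); scc=(scc[0]=?,scc[1]=?,scc[2]=?,scc[3]=?,scc[4]=?)
step 2: low=(low[0]=0,low[1]=?,low[2]=1,low[3]=?,low[4]=1); scc=(scc[0]=?,scc[1]=?,scc[2]=0,scc[3]=?,scc[4]=0)
step 3: low=(low[0]=0,low[1]=?,low[2]=1,low[3]=?,low[4]=1); scc=(scc[0]=1,scc[1]=?,scc[2]=0,scc[3]=?,scc[4]=0)
step 4: low=(low[0]=0,low[1]=3,low[2]=1,low[3]=?,low[4]=1); scc=(scc[0]=1,scc[1]=2,scc[2]=0,scc[3]=?,scc[4]=0)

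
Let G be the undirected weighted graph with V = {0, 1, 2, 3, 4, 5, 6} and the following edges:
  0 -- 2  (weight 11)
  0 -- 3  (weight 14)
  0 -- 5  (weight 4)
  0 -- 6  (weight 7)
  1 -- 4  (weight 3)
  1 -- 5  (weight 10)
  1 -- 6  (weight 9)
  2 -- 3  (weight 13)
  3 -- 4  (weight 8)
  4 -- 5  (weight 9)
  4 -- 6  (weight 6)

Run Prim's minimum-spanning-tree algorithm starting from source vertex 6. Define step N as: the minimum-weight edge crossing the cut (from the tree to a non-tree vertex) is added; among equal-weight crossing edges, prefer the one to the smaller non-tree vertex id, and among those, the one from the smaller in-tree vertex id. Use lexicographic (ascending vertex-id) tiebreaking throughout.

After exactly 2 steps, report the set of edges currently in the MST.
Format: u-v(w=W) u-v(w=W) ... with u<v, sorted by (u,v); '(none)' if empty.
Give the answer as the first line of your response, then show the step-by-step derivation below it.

1-4(w=3) 4-6(w=6)

step 1: add edge 4-6 (w=6); MST = {4-6(w=6)}
step 2: add edge 1-4 (w=3); MST = {1-4(w=3) 4-6(w=6)}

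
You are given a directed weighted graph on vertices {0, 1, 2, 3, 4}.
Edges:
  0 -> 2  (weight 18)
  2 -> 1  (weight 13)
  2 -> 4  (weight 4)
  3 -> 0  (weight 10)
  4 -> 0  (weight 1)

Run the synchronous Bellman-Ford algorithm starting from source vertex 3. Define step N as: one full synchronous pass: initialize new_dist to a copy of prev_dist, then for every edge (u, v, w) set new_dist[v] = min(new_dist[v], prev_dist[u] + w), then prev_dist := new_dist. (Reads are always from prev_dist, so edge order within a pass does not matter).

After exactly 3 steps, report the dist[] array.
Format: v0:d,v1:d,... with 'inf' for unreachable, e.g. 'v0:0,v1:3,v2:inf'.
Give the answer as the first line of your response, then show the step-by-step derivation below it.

v0:10,v1:41,v2:28,v3:0,v4:32

step 1: dist = v0:10,v1:inf,v2:inf,v3:0,v4:inf
step 2: dist = v0:10,v1:inf,v2:28,v3:0,v4:inf
step 3: dist = v0:10,v1:41,v2:28,v3:0,v4:32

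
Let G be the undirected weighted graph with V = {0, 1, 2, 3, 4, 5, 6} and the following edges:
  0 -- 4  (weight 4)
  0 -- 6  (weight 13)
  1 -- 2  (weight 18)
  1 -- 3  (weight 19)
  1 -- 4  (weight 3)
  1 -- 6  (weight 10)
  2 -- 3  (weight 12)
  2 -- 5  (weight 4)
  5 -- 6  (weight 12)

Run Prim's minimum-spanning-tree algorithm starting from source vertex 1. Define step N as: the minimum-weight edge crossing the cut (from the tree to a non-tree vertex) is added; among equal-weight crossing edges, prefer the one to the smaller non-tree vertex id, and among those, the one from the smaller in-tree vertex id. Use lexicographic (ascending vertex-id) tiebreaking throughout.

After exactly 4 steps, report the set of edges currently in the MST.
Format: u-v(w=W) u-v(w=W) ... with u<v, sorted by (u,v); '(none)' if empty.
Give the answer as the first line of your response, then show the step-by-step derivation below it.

0-4(w=4) 1-4(w=3) 1-6(w=10) 5-6(w=12)

step 1: add edge 1-4 (w=3); MST = {1-4(w=3)}
step 2: add edge 0-4 (w=4); MST = {0-4(w=4) 1-4(w=3)}
step 3: add edge 1-6 (w=10); MST = {0-4(w=4) 1-4(w=3) 1-6(w=10)}
step 4: add edge 5-6 (w=12); MST = {0-4(w=4) 1-4(w=3) 1-6(w=10) 5-6(w=12)}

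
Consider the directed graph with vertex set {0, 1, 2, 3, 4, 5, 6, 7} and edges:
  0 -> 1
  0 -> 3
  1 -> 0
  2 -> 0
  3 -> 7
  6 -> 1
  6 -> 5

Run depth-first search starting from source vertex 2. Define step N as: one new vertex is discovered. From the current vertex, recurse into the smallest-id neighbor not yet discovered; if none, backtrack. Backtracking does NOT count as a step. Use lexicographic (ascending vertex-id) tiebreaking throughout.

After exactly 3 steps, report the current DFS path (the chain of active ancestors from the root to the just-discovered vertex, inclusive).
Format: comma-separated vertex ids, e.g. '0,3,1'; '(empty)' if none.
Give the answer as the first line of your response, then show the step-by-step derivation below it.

2,0,1

step 1: discover 2; path=2; order=2
step 2: discover 0; path=2>0; order=2,0
step 3: discover 1; path=2>0>1; order=2,0,1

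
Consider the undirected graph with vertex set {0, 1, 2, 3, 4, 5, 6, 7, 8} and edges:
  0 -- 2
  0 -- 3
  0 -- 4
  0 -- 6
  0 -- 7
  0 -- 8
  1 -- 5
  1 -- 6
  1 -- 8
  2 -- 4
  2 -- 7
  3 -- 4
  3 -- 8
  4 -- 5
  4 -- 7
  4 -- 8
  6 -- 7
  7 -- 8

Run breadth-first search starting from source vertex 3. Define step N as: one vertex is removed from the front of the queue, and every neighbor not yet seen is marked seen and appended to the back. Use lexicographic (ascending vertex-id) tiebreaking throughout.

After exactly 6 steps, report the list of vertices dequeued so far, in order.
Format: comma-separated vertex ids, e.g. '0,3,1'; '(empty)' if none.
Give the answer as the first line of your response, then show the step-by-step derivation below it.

3,0,4,8,2,6

step 1: dequeue 3; queue=[0,4,8]; order=3
step 2: dequeue 0; queue=[4,8,2,6,7]; order=3,0
step 3: dequeue 4; queue=[8,2,6,7,5]; order=3,0,4
step 4: dequeue 8; queue=[2,6,7,5,1]; order=3,0,4,8
step 5: dequeue 2; queue=[6,7,5,1]; order=3,0,4,8,2
step 6: dequeue 6; queue=[7,5,1]; order=3,0,4,8,2,6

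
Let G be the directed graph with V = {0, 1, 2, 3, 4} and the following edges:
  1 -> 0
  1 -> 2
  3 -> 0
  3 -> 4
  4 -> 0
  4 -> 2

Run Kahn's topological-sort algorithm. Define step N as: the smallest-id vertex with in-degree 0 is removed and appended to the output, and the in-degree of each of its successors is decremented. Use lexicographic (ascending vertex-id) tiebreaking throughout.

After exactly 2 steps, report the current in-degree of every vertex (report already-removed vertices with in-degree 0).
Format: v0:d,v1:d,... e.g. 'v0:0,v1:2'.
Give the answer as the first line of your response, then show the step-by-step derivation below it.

v0:1,v1:0,v2:1,v3:0,v4:0

step 1: output 1; order=[1]; indeg=(2,0,1,0,1)
step 2: output 3; order=[1,3]; indeg=(1,0,1,0,0)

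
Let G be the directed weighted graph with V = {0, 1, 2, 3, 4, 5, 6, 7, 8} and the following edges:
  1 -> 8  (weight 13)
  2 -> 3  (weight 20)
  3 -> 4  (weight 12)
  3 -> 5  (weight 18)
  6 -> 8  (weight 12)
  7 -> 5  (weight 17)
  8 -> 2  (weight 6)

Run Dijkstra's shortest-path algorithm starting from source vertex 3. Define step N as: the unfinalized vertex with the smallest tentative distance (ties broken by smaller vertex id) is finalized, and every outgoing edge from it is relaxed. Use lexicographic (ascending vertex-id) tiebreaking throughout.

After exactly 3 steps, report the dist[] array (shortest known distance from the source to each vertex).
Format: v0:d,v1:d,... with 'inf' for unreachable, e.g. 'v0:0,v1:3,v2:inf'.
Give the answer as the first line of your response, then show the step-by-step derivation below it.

v0:inf,v1:inf,v2:inf,v3:0,v4:12,v5:18,v6:inf,v7:inf,v8:inf

step 1: dist = v0:inf,v1:inf,v2:inf,v3:0,v4:12,v5:18,v6:inf,v7:inf,v8:inf
step 2: dist = v0:inf,v1:inf,v2:inf,v3:0,v4:12,v5:18,v6:inf,v7:inf,v8:inf
step 3: dist = v0:inf,v1:inf,v2:inf,v3:0,v4:12,v5:18,v6:inf,v7:inf,v8:inf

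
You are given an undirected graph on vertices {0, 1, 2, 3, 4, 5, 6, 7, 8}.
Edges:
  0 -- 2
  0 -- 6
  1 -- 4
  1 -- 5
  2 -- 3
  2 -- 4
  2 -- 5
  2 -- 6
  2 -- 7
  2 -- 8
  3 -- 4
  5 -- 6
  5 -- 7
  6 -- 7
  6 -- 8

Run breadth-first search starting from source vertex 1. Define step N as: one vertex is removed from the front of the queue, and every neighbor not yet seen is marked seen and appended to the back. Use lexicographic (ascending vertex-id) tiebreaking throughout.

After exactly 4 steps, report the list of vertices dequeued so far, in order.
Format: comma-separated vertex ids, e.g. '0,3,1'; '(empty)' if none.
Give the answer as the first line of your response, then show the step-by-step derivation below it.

1,4,5,2

step 1: dequeue 1; queue=[4,5]; order=1
step 2: dequeue 4; queue=[5,2,3]; order=1,4
step 3: dequeue 5; queue=[2,3,6,7]; order=1,4,5
step 4: dequeue 2; queue=[3,6,7,0,8]; order=1,4,5,2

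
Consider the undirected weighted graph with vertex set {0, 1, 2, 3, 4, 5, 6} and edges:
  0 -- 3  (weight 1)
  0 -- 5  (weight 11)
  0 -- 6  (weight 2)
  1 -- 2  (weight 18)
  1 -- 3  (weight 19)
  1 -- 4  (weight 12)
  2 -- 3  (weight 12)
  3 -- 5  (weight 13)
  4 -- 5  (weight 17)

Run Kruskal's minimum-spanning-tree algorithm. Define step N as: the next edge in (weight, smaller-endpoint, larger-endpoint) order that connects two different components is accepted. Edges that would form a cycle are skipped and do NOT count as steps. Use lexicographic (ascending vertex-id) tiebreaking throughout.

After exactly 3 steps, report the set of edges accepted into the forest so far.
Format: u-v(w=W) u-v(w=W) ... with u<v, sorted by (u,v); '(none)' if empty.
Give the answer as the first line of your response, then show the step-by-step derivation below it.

0-3(w=1) 0-5(w=11) 0-6(w=2)

step 1: add edge 0-3 (w=1); MST = {0-3(w=1)}
step 2: add edge 0-6 (w=2); MST = {0-3(w=1) 0-6(w=2)}
step 3: add edge 0-5 (w=11); MST = {0-3(w=1) 0-5(w=11) 0-6(w=2)}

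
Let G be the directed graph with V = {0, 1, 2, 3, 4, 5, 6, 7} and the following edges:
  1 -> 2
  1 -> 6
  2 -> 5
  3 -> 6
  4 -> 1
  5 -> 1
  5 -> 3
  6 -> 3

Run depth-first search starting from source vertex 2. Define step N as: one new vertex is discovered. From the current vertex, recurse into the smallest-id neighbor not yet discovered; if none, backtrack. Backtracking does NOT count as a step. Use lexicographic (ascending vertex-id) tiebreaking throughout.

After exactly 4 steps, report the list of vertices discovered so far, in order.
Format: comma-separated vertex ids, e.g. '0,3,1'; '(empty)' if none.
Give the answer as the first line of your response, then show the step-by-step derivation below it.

2,5,1,6

step 1: discover 2; path=2; order=2
step 2: discover 5; path=2>5; order=2,5
step 3: discover 1; path=2>5>1; order=2,5,1
step 4: discover 6; path=2>5>1>6; order=2,5,1,6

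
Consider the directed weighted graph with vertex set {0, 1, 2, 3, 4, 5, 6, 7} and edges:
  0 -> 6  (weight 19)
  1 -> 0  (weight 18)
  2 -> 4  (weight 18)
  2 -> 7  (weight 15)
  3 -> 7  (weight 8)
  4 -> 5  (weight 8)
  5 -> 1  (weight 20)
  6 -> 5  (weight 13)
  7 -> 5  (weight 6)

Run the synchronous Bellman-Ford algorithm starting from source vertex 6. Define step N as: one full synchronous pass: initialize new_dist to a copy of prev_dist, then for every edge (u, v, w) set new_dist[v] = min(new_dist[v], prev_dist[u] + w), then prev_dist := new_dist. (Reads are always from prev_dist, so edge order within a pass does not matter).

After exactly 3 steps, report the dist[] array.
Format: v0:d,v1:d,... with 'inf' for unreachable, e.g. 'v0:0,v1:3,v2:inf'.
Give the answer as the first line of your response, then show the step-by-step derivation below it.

v0:51,v1:33,v2:inf,v3:inf,v4:inf,v5:13,v6:0,v7:inf

step 1: dist = v0:inf,v1:inf,v2:inf,v3:inf,v4:inf,v5:13,v6:0,v7:inf
step 2: dist = v0:inf,v1:33,v2:inf,v3:inf,v4:inf,v5:13,v6:0,v7:inf
step 3: dist = v0:51,v1:33,v2:inf,v3:inf,v4:inf,v5:13,v6:0,v7:inf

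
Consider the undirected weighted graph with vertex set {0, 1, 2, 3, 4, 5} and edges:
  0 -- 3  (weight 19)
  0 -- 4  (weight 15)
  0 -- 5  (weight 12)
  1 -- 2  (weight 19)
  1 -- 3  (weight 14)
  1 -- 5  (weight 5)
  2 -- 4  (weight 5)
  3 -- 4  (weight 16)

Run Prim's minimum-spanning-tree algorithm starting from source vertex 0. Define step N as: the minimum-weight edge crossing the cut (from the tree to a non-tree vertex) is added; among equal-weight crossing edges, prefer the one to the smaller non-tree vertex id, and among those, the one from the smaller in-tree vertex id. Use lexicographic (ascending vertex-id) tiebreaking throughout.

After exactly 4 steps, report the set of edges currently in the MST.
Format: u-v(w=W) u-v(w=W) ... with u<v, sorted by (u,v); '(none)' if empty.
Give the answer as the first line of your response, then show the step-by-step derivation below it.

0-4(w=15) 0-5(w=12) 1-3(w=14) 1-5(w=5)

step 1: add edge 0-5 (w=12); MST = {0-5(w=12)}
step 2: add edge 1-5 (w=5); MST = {0-5(w=12) 1-5(w=5)}
step 3: add edge 1-3 (w=14); MST = {0-5(w=12) 1-3(w=14) 1-5(w=5)}
step 4: add edge 0-4 (w=15); MST = {0-4(w=15) 0-5(w=12) 1-3(w=14) 1-5(w=5)}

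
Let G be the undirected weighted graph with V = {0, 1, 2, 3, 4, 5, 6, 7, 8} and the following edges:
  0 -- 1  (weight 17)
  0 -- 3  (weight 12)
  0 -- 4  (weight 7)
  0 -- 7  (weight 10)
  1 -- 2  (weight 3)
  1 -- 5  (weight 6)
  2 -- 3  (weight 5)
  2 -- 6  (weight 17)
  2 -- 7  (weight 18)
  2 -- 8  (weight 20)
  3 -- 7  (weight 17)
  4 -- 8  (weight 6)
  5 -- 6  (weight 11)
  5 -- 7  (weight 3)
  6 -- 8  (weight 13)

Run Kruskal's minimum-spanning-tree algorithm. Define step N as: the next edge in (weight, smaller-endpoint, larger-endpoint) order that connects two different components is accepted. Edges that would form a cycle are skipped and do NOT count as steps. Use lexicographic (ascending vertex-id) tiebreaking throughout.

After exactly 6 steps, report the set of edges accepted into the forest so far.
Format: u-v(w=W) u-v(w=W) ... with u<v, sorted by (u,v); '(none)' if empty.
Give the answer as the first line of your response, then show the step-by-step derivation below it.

0-4(w=7) 1-2(w=3) 1-5(w=6) 2-3(w=5) 4-8(w=6) 5-7(w=3)

step 1: add edge 1-2 (w=3); MST = {1-2(w=3)}
step 2: add edge 5-7 (w=3); MST = {1-2(w=3) 5-7(w=3)}
step 3: add edge 2-3 (w=5); MST = {1-2(w=3) 2-3(w=5) 5-7(w=3)}
step 4: add edge 1-5 (w=6); MST = {1-2(w=3) 1-5(w=6) 2-3(w=5) 5-7(w=3)}
step 5: add edge 4-8 (w=6); MST = {1-2(w=3) 1-5(w=6) 2-3(w=5) 4-8(w=6) 5-7(w=3)}
step 6: add edge 0-4 (w=7); MST = {0-4(w=7) 1-2(w=3) 1-5(w=6) 2-3(w=5) 4-8(w=6) 5-7(w=3)}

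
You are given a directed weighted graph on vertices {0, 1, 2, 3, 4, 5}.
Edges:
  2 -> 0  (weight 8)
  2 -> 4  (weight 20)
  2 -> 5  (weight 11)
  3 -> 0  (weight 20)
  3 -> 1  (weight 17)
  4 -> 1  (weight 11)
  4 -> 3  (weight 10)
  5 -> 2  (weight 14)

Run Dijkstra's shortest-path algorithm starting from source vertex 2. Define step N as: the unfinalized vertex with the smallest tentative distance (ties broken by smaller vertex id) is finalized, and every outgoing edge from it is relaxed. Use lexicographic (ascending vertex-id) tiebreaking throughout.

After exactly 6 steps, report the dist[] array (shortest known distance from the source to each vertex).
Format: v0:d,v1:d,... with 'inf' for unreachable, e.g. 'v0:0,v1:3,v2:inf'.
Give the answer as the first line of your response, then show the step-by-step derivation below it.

v0:8,v1:31,v2:0,v3:30,v4:20,v5:11

step 1: dist = v0:8,v1:inf,v2:0,v3:inf,v4:20,v5:11
step 2: dist = v0:8,v1:inf,v2:0,v3:inf,v4:20,v5:11
step 3: dist = v0:8,v1:inf,v2:0,v3:inf,v4:20,v5:11
step 4: dist = v0:8,v1:31,v2:0,v3:30,v4:20,v5:11
step 5: dist = v0:8,v1:31,v2:0,v3:30,v4:20,v5:11
step 6: dist = v0:8,v1:31,v2:0,v3:30,v4:20,v5:11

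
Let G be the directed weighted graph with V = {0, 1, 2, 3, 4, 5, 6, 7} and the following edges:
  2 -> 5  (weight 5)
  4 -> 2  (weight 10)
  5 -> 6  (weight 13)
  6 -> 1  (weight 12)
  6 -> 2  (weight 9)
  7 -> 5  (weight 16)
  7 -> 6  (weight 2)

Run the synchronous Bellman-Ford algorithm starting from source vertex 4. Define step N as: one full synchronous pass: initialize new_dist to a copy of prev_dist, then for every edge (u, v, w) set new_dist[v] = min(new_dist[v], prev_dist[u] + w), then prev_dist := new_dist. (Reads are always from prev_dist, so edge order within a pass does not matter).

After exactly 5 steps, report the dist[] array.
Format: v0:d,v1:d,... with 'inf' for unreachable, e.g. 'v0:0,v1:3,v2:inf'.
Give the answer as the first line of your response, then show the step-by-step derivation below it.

v0:inf,v1:40,v2:10,v3:inf,v4:0,v5:15,v6:28,v7:inf

step 1: dist = v0:inf,v1:inf,v2:10,v3:inf,v4:0,v5:inf,v6:inf,v7:inf
step 2: dist = v0:inf,v1:inf,v2:10,v3:inf,v4:0,v5:15,v6:inf,v7:inf
step 3: dist = v0:inf,v1:inf,v2:10,v3:inf,v4:0,v5:15,v6:28,v7:inf
step 4: dist = v0:inf,v1:40,v2:10,v3:inf,v4:0,v5:15,v6:28,v7:inf
step 5: dist = v0:inf,v1:40,v2:10,v3:inf,v4:0,v5:15,v6:28,v7:inf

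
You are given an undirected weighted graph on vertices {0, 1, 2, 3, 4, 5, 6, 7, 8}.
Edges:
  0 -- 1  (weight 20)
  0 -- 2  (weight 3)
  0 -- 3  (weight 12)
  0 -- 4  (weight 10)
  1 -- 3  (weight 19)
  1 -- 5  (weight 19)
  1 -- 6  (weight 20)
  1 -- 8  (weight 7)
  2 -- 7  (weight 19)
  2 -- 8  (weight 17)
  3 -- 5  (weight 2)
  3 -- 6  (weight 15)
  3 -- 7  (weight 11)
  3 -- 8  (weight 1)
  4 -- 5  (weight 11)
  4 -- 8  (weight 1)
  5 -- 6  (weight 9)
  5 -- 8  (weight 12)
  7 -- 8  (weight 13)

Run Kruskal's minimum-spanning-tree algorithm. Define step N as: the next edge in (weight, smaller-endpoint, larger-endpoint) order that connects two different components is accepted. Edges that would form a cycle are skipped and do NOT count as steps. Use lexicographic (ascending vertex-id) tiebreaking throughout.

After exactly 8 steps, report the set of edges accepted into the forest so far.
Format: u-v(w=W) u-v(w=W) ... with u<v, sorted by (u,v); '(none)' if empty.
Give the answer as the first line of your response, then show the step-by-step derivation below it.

0-2(w=3) 0-4(w=10) 1-8(w=7) 3-5(w=2) 3-7(w=11) 3-8(w=1) 4-8(w=1) 5-6(w=9)

step 1: add edge 3-8 (w=1); MST = {3-8(w=1)}
step 2: add edge 4-8 (w=1); MST = {3-8(w=1) 4-8(w=1)}
step 3: add edge 3-5 (w=2); MST = {3-5(w=2) 3-8(w=1) 4-8(w=1)}
step 4: add edge 0-2 (w=3); MST = {0-2(w=3) 3-5(w=2) 3-8(w=1) 4-8(w=1)}
step 5: add edge 1-8 (w=7); MST = {0-2(w=3) 1-8(w=7) 3-5(w=2) 3-8(w=1) 4-8(w=1)}
step 6: add edge 5-6 (w=9); MST = {0-2(w=3) 1-8(w=7) 3-5(w=2) 3-8(w=1) 4-8(w=1) 5-6(w=9)}
step 7: add edge 0-4 (w=10); MST = {0-2(w=3) 0-4(w=10) 1-8(w=7) 3-5(w=2) 3-8(w=1) 4-8(w=1) 5-6(w=9)}
step 8: add edge 3-7 (w=11); MST = {0-2(w=3) 0-4(w=10) 1-8(w=7) 3-5(w=2) 3-7(w=11) 3-8(w=1) 4-8(w=1) 5-6(w=9)}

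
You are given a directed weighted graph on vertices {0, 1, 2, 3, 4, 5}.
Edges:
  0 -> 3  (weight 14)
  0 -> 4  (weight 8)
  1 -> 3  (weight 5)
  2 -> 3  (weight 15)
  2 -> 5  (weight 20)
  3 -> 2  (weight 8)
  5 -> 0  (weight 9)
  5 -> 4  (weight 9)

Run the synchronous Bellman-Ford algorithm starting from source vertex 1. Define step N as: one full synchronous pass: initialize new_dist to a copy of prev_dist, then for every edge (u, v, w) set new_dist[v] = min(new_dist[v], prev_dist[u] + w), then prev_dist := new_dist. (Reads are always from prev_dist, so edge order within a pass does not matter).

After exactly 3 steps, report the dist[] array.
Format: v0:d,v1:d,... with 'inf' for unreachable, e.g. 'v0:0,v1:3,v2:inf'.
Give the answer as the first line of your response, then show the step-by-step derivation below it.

v0:inf,v1:0,v2:13,v3:5,v4:inf,v5:33

step 1: dist = v0:inf,v1:0,v2:inf,v3:5,v4:inf,v5:inf
step 2: dist = v0:inf,v1:0,v2:13,v3:5,v4:inf,v5:inf
step 3: dist = v0:inf,v1:0,v2:13,v3:5,v4:inf,v5:33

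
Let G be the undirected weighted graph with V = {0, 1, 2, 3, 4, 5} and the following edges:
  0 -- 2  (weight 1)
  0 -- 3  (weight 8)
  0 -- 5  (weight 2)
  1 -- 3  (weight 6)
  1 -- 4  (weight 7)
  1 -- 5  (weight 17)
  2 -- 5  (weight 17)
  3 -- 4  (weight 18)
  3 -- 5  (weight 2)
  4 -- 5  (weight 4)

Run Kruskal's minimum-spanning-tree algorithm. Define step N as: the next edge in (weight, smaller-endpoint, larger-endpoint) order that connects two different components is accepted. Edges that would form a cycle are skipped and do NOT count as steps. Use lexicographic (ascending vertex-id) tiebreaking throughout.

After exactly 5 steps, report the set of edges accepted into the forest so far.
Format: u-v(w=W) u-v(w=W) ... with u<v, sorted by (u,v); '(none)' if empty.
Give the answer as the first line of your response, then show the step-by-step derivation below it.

0-2(w=1) 0-5(w=2) 1-3(w=6) 3-5(w=2) 4-5(w=4)

step 1: add edge 0-2 (w=1); MST = {0-2(w=1)}
step 2: add edge 0-5 (w=2); MST = {0-2(w=1) 0-5(w=2)}
step 3: add edge 3-5 (w=2); MST = {0-2(w=1) 0-5(w=2) 3-5(w=2)}
step 4: add edge 4-5 (w=4); MST = {0-2(w=1) 0-5(w=2) 3-5(w=2) 4-5(w=4)}
step 5: add edge 1-3 (w=6); MST = {0-2(w=1) 0-5(w=2) 1-3(w=6) 3-5(w=2) 4-5(w=4)}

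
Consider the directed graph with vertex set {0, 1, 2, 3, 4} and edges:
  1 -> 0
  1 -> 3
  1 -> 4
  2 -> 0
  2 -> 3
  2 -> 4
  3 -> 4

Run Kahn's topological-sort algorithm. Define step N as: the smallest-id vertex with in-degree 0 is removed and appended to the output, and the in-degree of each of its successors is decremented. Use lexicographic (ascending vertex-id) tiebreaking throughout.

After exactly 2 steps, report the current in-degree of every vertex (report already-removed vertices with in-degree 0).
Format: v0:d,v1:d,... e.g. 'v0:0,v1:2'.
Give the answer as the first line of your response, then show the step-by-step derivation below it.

v0:0,v1:0,v2:0,v3:0,v4:1

step 1: output 1; order=[1]; indeg=(1,0,0,1,2)
step 2: output 2; order=[1,2]; indeg=(0,0,0,0,1)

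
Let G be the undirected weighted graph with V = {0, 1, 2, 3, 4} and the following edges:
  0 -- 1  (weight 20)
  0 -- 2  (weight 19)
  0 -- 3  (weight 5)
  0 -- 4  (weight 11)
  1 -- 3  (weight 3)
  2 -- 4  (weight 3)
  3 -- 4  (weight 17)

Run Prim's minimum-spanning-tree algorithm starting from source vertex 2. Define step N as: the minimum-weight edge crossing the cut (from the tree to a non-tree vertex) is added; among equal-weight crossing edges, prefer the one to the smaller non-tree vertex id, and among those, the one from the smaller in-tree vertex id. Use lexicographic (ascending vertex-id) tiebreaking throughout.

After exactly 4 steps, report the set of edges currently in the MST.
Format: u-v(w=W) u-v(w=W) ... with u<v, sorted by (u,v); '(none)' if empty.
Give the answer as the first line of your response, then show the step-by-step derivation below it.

0-3(w=5) 0-4(w=11) 1-3(w=3) 2-4(w=3)

step 1: add edge 2-4 (w=3); MST = {2-4(w=3)}
step 2: add edge 0-4 (w=11); MST = {0-4(w=11) 2-4(w=3)}
step 3: add edge 0-3 (w=5); MST = {0-3(w=5) 0-4(w=11) 2-4(w=3)}
step 4: add edge 1-3 (w=3); MST = {0-3(w=5) 0-4(w=11) 1-3(w=3) 2-4(w=3)}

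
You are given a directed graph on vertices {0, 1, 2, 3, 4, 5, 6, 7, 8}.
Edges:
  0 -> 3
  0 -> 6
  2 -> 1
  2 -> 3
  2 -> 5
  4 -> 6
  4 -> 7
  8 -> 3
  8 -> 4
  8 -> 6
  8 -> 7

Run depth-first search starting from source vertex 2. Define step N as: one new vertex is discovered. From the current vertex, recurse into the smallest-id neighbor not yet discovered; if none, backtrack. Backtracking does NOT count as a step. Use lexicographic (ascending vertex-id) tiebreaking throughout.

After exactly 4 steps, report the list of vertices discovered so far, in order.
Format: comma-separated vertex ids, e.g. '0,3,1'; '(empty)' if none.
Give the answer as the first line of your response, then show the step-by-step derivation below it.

2,1,3,5

step 1: discover 2; path=2; order=2
step 2: discover 1; path=2>1; order=2,1
step 3: discover 3; path=2>3; order=2,1,3
step 4: discover 5; path=2>5; order=2,1,3,5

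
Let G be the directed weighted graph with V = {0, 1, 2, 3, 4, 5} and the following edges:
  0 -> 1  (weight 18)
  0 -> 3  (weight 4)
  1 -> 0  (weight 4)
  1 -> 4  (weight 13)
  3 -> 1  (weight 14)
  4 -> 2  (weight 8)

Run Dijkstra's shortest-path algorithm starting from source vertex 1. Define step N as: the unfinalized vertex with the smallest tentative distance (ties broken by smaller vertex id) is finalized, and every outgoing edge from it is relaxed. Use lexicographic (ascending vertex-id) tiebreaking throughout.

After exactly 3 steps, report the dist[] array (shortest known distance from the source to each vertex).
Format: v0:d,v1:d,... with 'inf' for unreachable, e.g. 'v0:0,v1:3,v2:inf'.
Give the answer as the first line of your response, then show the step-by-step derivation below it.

v0:4,v1:0,v2:inf,v3:8,v4:13,v5:inf

step 1: dist = v0:4,v1:0,v2:inf,v3:inf,v4:13,v5:inf
step 2: dist = v0:4,v1:0,v2:inf,v3:8,v4:13,v5:inf
step 3: dist = v0:4,v1:0,v2:inf,v3:8,v4:13,v5:inf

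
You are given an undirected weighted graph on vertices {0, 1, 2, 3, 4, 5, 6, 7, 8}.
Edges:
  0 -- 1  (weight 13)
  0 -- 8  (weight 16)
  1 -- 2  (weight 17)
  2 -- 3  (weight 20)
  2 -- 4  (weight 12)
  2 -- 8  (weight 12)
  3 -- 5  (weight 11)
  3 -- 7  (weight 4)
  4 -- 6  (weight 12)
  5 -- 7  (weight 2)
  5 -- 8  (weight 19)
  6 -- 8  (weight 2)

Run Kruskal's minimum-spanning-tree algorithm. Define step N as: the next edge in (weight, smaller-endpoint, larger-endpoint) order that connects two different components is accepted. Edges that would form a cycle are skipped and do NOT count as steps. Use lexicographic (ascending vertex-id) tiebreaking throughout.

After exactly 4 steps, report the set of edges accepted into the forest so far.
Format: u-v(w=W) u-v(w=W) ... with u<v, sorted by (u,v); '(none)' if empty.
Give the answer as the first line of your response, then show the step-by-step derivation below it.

2-4(w=12) 3-7(w=4) 5-7(w=2) 6-8(w=2)

step 1: add edge 5-7 (w=2); MST = {5-7(w=2)}
step 2: add edge 6-8 (w=2); MST = {5-7(w=2) 6-8(w=2)}
step 3: add edge 3-7 (w=4); MST = {3-7(w=4) 5-7(w=2) 6-8(w=2)}
step 4: add edge 2-4 (w=12); MST = {2-4(w=12) 3-7(w=4) 5-7(w=2) 6-8(w=2)}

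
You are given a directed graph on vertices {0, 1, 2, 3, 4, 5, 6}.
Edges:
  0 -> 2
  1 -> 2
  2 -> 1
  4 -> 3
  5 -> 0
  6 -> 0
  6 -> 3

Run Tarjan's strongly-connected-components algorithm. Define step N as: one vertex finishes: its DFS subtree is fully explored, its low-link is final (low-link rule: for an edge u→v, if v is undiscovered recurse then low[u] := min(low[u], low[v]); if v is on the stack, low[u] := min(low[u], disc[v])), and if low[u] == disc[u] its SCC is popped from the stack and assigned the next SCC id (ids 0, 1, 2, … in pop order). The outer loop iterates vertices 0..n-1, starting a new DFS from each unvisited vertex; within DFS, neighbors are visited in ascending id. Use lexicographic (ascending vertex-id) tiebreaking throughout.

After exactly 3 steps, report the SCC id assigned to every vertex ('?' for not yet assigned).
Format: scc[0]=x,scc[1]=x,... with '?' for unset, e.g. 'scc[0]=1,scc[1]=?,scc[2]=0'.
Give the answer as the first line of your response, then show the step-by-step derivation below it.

scc[0]=1,scc[1]=0,scc[2]=0,scc[3]=?,scc[4]=?,scc[5]=?,scc[6]=?

step 1: low=(low[0]=0,low[1]=1,low[2]=1,low[3]=?,low[4]=?,low[5]=?,low[6]=?); scc=(scc[0]=?,scc[1]=?,scc[2]=?,scc[3]=?,scc[4]=?,scc[5]=?,scc[6]=?)
step 2: low=(low[0]=0,low[1]=1,low[2]=1,low[3]=?,low[4]=?,low[5]=?,low[6]=?); scc=(scc[0]=?,scc[1]=0,scc[2]=0,scc[3]=?,scc[4]=?,scc[5]=?,scc[6]=?)
step 3: low=(low[0]=0,low[1]=1,low[2]=1,low[3]=?,low[4]=?,low[5]=?,low[6]=?); scc=(scc[0]=1,scc[1]=0,scc[2]=0,scc[3]=?,scc[4]=?,scc[5]=?,scc[6]=?)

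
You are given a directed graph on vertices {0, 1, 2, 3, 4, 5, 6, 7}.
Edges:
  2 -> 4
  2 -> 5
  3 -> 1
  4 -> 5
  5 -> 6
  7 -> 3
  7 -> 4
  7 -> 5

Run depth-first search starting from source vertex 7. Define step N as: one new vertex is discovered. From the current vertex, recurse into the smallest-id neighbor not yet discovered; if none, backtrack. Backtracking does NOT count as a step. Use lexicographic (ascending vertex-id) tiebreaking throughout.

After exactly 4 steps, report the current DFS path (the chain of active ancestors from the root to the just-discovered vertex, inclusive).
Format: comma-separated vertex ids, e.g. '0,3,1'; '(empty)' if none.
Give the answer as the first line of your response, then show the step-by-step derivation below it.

7,4

step 1: discover 7; path=7; order=7
step 2: discover 3; path=7>3; order=7,3
step 3: discover 1; path=7>3>1; order=7,3,1
step 4: discover 4; path=7>4; order=7,3,1,4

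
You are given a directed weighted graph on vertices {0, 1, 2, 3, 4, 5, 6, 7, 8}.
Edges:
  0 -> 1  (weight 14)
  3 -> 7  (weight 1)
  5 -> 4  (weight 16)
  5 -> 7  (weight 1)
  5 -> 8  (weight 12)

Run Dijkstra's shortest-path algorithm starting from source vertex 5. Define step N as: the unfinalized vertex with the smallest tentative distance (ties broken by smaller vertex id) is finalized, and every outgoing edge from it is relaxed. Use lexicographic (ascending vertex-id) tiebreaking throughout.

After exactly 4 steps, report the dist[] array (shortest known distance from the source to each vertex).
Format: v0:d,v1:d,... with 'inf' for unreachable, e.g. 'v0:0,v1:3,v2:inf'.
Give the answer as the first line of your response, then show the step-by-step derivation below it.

v0:inf,v1:inf,v2:inf,v3:inf,v4:16,v5:0,v6:inf,v7:1,v8:12

step 1: dist = v0:inf,v1:inf,v2:inf,v3:inf,v4:16,v5:0,v6:inf,v7:1,v8:12
step 2: dist = v0:inf,v1:inf,v2:inf,v3:inf,v4:16,v5:0,v6:inf,v7:1,v8:12
step 3: dist = v0:inf,v1:inf,v2:inf,v3:inf,v4:16,v5:0,v6:inf,v7:1,v8:12
step 4: dist = v0:inf,v1:inf,v2:inf,v3:inf,v4:16,v5:0,v6:inf,v7:1,v8:12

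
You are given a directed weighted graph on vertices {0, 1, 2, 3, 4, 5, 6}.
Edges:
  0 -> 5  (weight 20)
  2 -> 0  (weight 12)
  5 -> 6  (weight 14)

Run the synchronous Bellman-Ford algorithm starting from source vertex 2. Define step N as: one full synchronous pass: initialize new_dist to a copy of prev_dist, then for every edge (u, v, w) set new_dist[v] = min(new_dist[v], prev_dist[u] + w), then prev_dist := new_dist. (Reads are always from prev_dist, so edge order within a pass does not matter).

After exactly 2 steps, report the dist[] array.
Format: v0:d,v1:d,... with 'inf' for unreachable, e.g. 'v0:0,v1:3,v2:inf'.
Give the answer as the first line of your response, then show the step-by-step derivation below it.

v0:12,v1:inf,v2:0,v3:inf,v4:inf,v5:32,v6:inf

step 1: dist = v0:12,v1:inf,v2:0,v3:inf,v4:inf,v5:inf,v6:inf
step 2: dist = v0:12,v1:inf,v2:0,v3:inf,v4:inf,v5:32,v6:inf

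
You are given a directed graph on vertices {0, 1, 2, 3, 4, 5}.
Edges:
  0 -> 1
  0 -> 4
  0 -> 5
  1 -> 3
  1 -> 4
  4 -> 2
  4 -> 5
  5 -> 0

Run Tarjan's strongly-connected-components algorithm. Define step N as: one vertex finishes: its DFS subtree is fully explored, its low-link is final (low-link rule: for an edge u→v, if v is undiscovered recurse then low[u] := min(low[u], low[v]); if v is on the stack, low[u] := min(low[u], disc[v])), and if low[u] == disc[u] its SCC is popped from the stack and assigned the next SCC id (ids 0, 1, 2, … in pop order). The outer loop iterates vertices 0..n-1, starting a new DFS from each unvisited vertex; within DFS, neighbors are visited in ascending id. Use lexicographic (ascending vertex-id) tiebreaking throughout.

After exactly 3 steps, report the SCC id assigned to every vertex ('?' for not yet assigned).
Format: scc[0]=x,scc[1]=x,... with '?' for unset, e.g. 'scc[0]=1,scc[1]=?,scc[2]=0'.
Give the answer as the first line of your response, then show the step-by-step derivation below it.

scc[0]=?,scc[1]=?,scc[2]=1,scc[3]=0,scc[4]=?,scc[5]=?

step 1: low=(low[0]=0,low[1]=1,low[2]=?,low[3]=2,low[4]=?,low[5]=?); scc=(scc[0]=?,scc[1]=?,scc[2]=?,scc[3]=0,scc[4]=?,scc[5]=?)
step 2: low=(low[0]=0,low[1]=1,low[2]=4,low[3]=2,low[4]=3,low[5]=?); scc=(scc[0]=?,scc[1]=?,scc[2]=1,scc[3]=0,scc[4]=?,scc[5]=?)
step 3: low=(low[0]=0,low[1]=1,low[2]=4,low[3]=2,low[4]=3,low[5]=0); scc=(scc[0]=?,scc[1]=?,scc[2]=1,scc[3]=0,scc[4]=?,scc[5]=?)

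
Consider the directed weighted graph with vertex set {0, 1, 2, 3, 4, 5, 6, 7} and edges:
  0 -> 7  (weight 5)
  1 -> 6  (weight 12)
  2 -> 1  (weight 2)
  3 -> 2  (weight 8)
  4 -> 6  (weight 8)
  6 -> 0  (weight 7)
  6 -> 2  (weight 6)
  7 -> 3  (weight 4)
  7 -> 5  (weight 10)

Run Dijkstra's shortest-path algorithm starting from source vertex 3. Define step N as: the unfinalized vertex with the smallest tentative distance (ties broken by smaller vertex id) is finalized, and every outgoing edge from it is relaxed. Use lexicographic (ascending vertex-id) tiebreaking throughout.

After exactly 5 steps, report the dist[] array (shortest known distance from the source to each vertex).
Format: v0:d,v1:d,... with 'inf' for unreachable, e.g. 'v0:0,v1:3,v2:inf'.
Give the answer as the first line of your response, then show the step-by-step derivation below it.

v0:29,v1:10,v2:8,v3:0,v4:inf,v5:inf,v6:22,v7:34

step 1: dist = v0:inf,v1:inf,v2:8,v3:0,v4:inf,v5:inf,v6:inf,v7:inf
step 2: dist = v0:inf,v1:10,v2:8,v3:0,v4:inf,v5:inf,v6:inf,v7:inf
step 3: dist = v0:inf,v1:10,v2:8,v3:0,v4:inf,v5:inf,v6:22,v7:inf
step 4: dist = v0:29,v1:10,v2:8,v3:0,v4:inf,v5:inf,v6:22,v7:inf
step 5: dist = v0:29,v1:10,v2:8,v3:0,v4:inf,v5:inf,v6:22,v7:34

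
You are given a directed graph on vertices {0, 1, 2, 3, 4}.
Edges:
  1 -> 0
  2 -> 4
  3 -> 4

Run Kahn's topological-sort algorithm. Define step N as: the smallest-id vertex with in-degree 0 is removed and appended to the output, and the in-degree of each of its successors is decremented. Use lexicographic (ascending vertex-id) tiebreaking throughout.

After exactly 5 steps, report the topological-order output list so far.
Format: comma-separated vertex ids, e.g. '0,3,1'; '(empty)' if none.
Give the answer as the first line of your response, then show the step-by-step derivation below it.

1,0,2,3,4

step 1: output 1; order=[1]; indeg=(0,0,0,0,2)
step 2: output 0; order=[1,0]; indeg=(0,0,0,0,2)
step 3: output 2; order=[1,0,2]; indeg=(0,0,0,0,1)
step 4: output 3; order=[1,0,2,3]; indeg=(0,0,0,0,0)
step 5: output 4; order=[1,0,2,3,4]; indeg=(0,0,0,0,0)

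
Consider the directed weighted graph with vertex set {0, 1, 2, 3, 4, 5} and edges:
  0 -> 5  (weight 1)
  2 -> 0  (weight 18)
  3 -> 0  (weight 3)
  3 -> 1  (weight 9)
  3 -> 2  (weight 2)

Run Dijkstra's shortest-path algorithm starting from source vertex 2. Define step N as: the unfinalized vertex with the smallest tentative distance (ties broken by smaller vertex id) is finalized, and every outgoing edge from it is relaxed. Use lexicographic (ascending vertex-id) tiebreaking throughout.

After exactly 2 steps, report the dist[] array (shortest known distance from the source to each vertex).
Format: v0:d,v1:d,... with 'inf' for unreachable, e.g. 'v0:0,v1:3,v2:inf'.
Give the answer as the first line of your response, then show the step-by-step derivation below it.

v0:18,v1:inf,v2:0,v3:inf,v4:inf,v5:19

step 1: dist = v0:18,v1:inf,v2:0,v3:inf,v4:inf,v5:inf
step 2: dist = v0:18,v1:inf,v2:0,v3:inf,v4:inf,v5:19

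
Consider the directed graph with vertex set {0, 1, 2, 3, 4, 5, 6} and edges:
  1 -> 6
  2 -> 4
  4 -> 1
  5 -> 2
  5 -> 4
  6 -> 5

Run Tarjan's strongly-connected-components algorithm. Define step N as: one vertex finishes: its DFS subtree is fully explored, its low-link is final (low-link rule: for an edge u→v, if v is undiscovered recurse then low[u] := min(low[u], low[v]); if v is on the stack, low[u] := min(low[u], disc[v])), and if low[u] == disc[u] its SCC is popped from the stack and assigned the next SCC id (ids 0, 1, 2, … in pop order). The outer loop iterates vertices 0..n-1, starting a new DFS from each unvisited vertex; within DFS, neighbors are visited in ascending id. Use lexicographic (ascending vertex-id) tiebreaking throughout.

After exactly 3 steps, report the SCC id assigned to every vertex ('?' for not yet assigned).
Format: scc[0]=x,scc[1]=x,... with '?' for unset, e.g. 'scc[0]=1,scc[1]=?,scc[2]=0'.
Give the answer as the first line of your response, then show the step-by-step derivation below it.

scc[0]=0,scc[1]=?,scc[2]=?,scc[3]=?,scc[4]=?,scc[5]=?,scc[6]=?

step 1: low=(low[0]=0,low[1]=?,low[2]=?,low[3]=?,low[4]=?,low[5]=?,low[6]=?); scc=(scc[0]=0,scc[1]=?,scc[2]=?,scc[3]=?,scc[4]=?,scc[5]=?,scc[6]=?)
step 2: low=(low[0]=0,low[1]=1,low[2]=4,low[3]=?,low[4]=1,low[5]=3,low[6]=2); scc=(scc[0]=0,scc[1]=?,scc[2]=?,scc[3]=?,scc[4]=?,scc[5]=?,scc[6]=?)
step 3: low=(low[0]=0,low[1]=1,low[2]=1,low[3]=?,low[4]=1,low[5]=3,low[6]=2); scc=(scc[0]=0,scc[1]=?,scc[2]=?,scc[3]=?,scc[4]=?,scc[5]=?,scc[6]=?)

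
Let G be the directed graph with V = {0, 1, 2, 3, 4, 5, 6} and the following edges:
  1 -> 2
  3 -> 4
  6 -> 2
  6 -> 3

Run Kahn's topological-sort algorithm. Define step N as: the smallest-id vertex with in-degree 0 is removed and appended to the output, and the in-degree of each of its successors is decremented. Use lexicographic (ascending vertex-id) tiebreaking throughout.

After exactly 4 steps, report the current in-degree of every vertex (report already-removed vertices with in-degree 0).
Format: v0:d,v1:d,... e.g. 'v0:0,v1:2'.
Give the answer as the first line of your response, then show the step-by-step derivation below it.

v0:0,v1:0,v2:0,v3:0,v4:1,v5:0,v6:0

step 1: output 0; order=[0]; indeg=(0,0,2,1,1,0,0)
step 2: output 1; order=[0,1]; indeg=(0,0,1,1,1,0,0)
step 3: output 5; order=[0,1,5]; indeg=(0,0,1,1,1,0,0)
step 4: output 6; order=[0,1,5,6]; indeg=(0,0,0,0,1,0,0)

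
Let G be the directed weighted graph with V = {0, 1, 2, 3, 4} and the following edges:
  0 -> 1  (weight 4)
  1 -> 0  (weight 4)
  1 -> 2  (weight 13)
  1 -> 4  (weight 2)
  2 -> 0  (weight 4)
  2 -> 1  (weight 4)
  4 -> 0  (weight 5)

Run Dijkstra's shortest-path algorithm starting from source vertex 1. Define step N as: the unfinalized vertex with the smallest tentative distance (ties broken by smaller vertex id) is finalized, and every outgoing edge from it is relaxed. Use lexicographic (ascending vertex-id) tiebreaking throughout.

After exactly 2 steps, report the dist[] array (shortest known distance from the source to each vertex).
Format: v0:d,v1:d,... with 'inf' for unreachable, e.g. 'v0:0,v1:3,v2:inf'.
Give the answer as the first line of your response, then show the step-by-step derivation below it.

v0:4,v1:0,v2:13,v3:inf,v4:2

step 1: dist = v0:4,v1:0,v2:13,v3:inf,v4:2
step 2: dist = v0:4,v1:0,v2:13,v3:inf,v4:2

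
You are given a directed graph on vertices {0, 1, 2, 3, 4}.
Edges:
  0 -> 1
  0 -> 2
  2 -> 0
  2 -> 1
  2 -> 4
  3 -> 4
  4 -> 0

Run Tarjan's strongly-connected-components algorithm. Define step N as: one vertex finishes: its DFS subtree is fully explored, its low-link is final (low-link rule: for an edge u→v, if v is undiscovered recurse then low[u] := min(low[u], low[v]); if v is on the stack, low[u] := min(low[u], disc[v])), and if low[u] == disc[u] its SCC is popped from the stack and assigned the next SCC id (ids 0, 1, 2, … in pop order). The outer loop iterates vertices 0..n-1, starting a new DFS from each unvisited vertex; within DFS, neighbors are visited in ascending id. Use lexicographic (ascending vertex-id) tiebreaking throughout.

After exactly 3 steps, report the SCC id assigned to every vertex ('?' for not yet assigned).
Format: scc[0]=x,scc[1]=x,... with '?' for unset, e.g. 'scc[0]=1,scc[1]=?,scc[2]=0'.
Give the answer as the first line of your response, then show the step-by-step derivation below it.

scc[0]=?,scc[1]=0,scc[2]=?,scc[3]=?,scc[4]=?

step 1: low=(low[0]=0,low[1]=1,low[2]=?,low[3]=?,low[4]=?); scc=(scc[0]=?,scc[1]=0,scc[2]=?,scc[3]=?,scc[4]=?)
step 2: low=(low[0]=0,low[1]=1,low[2]=0,low[3]=?,low[4]=0); scc=(scc[0]=?,scc[1]=0,scc[2]=?,scc[3]=?,scc[4]=?)
step 3: low=(low[0]=0,low[1]=1,low[2]=0,low[3]=?,low[4]=0); scc=(scc[0]=?,scc[1]=0,scc[2]=?,scc[3]=?,scc[4]=?)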